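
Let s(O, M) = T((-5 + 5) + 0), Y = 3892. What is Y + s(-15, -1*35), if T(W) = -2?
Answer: 3890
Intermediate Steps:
s(O, M) = -2
Y + s(-15, -1*35) = 3892 - 2 = 3890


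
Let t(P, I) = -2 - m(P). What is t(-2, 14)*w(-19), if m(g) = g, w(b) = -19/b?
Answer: 0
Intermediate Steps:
t(P, I) = -2 - P
t(-2, 14)*w(-19) = (-2 - 1*(-2))*(-19/(-19)) = (-2 + 2)*(-19*(-1/19)) = 0*1 = 0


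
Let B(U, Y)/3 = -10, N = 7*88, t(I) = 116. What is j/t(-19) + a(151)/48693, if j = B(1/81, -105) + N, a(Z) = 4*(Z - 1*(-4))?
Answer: 14303009/2824194 ≈ 5.0645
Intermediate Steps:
N = 616
B(U, Y) = -30 (B(U, Y) = 3*(-10) = -30)
a(Z) = 16 + 4*Z (a(Z) = 4*(Z + 4) = 4*(4 + Z) = 16 + 4*Z)
j = 586 (j = -30 + 616 = 586)
j/t(-19) + a(151)/48693 = 586/116 + (16 + 4*151)/48693 = 586*(1/116) + (16 + 604)*(1/48693) = 293/58 + 620*(1/48693) = 293/58 + 620/48693 = 14303009/2824194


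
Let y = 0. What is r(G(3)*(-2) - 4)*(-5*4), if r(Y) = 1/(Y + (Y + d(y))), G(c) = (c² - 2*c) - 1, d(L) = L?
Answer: 5/4 ≈ 1.2500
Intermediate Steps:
G(c) = -1 + c² - 2*c
r(Y) = 1/(2*Y) (r(Y) = 1/(Y + (Y + 0)) = 1/(Y + Y) = 1/(2*Y))
r(G(3)*(-2) - 4)*(-5*4) = (1/(2*((-1 + 3² - 2*3)*(-2) - 4)))*(-5*4) = (1/(2*((-1 + 9 - 6)*(-2) - 4)))*(-20) = (1/(2*(2*(-2) - 4)))*(-20) = (1/(2*(-4 - 4)))*(-20) = ((½)/(-8))*(-20) = ((½)*(-⅛))*(-20) = -1/16*(-20) = 5/4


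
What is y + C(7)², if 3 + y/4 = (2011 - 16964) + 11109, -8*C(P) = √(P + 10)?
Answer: -984815/64 ≈ -15388.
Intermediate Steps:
C(P) = -√(10 + P)/8 (C(P) = -√(P + 10)/8 = -√(10 + P)/8)
y = -15388 (y = -12 + 4*((2011 - 16964) + 11109) = -12 + 4*(-14953 + 11109) = -12 + 4*(-3844) = -12 - 15376 = -15388)
y + C(7)² = -15388 + (-√(10 + 7)/8)² = -15388 + (-√17/8)² = -15388 + 17/64 = -984815/64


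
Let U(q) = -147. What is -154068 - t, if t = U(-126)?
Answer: -153921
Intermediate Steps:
t = -147
-154068 - t = -154068 - 1*(-147) = -154068 + 147 = -153921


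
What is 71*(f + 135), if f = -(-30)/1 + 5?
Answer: 12070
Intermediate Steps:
f = 35 (f = -(-30) + 5 = -5*(-6) + 5 = 30 + 5 = 35)
71*(f + 135) = 71*(35 + 135) = 71*170 = 12070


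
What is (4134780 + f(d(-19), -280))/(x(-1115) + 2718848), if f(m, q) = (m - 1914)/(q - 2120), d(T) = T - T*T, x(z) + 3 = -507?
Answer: 4961737147/3262005600 ≈ 1.5211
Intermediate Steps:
x(z) = -510 (x(z) = -3 - 507 = -510)
d(T) = T - T²
f(m, q) = (-1914 + m)/(-2120 + q)
(4134780 + f(d(-19), -280))/(x(-1115) + 2718848) = (4134780 + (-1914 - 19*(1 - 1*(-19)))/(-2120 - 280))/(-510 + 2718848) = (4134780 + (-1914 - 19*(1 + 19))/(-2400))/2718338 = (4134780 - (-1914 - 19*20)/2400)*(1/2718338) = (4134780 - (-1914 - 380)/2400)*(1/2718338) = (4134780 - 1/2400*(-2294))*(1/2718338) = (4134780 + 1147/1200)*(1/2718338) = (4961737147/1200)*(1/2718338) = 4961737147/3262005600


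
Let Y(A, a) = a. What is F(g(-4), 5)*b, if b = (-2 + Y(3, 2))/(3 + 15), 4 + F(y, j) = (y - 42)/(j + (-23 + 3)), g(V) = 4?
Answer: 0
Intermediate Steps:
F(y, j) = -4 + (-42 + y)/(-20 + j) (F(y, j) = -4 + (y - 42)/(j + (-23 + 3)) = -4 + (-42 + y)/(j - 20) = -4 + (-42 + y)/(-20 + j))
b = 0 (b = (-2 + 2)/(3 + 15) = 0/18 = 0*(1/18) = 0)
F(g(-4), 5)*b = ((38 + 4 - 4*5)/(-20 + 5))*0 = ((38 + 4 - 20)/(-15))*0 = -1/15*22*0 = -22/15*0 = 0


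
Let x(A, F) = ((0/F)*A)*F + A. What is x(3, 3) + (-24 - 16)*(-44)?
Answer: 1763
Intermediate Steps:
x(A, F) = A (x(A, F) = (0*A)*F + A = 0*F + A = 0 + A = A)
x(3, 3) + (-24 - 16)*(-44) = 3 + (-24 - 16)*(-44) = 3 - 40*(-44) = 3 + 1760 = 1763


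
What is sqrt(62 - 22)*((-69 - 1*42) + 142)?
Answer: 62*sqrt(10) ≈ 196.06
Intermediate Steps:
sqrt(62 - 22)*((-69 - 1*42) + 142) = sqrt(40)*((-69 - 42) + 142) = (2*sqrt(10))*(-111 + 142) = (2*sqrt(10))*31 = 62*sqrt(10)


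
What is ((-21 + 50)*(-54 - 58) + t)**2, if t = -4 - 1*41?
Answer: 10843849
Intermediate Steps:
t = -45 (t = -4 - 41 = -45)
((-21 + 50)*(-54 - 58) + t)**2 = ((-21 + 50)*(-54 - 58) - 45)**2 = (29*(-112) - 45)**2 = (-3248 - 45)**2 = (-3293)**2 = 10843849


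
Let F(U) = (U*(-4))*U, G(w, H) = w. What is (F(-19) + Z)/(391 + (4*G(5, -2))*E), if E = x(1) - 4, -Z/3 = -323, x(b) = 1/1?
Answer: -475/331 ≈ -1.4350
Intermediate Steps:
x(b) = 1
Z = 969 (Z = -3*(-323) = 969)
E = -3 (E = 1 - 4 = -3)
F(U) = -4*U**2 (F(U) = (-4*U)*U = -4*U**2)
(F(-19) + Z)/(391 + (4*G(5, -2))*E) = (-4*(-19)**2 + 969)/(391 + (4*5)*(-3)) = (-4*361 + 969)/(391 + 20*(-3)) = (-1444 + 969)/(391 - 60) = -475/331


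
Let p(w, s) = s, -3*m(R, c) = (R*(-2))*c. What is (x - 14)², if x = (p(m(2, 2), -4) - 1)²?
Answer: 121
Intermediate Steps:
m(R, c) = 2*R*c/3 (m(R, c) = -R*(-2)*c/3 = -(-2*R)*c/3 = -(-2)*R*c/3 = 2*R*c/3)
x = 25 (x = (-4 - 1)² = (-5)² = 25)
(x - 14)² = (25 - 14)² = 11² = 121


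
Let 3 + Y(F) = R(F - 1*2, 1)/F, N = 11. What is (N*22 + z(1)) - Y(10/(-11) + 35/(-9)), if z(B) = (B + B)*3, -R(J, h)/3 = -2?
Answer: 119819/475 ≈ 252.25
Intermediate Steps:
R(J, h) = 6 (R(J, h) = -3*(-2) = 6)
z(B) = 6*B (z(B) = (2*B)*3 = 6*B)
Y(F) = -3 + 6/F
(N*22 + z(1)) - Y(10/(-11) + 35/(-9)) = (11*22 + 6*1) - (-3 + 6/(10/(-11) + 35/(-9))) = (242 + 6) - (-3 + 6/(10*(-1/11) + 35*(-⅑))) = 248 - (-3 + 6/(-10/11 - 35/9)) = 248 - (-3 + 6/(-475/99)) = 248 - (-3 + 6*(-99/475)) = 248 - (-3 - 594/475) = 248 - 1*(-2019/475) = 248 + 2019/475 = 119819/475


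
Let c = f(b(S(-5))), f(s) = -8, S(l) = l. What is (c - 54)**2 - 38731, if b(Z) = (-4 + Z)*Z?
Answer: -34887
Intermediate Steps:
b(Z) = Z*(-4 + Z)
c = -8
(c - 54)**2 - 38731 = (-8 - 54)**2 - 38731 = (-62)**2 - 38731 = 3844 - 38731 = -34887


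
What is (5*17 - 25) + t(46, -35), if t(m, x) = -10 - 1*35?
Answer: 15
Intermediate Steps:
t(m, x) = -45 (t(m, x) = -10 - 35 = -45)
(5*17 - 25) + t(46, -35) = (5*17 - 25) - 45 = (85 - 25) - 45 = 60 - 45 = 15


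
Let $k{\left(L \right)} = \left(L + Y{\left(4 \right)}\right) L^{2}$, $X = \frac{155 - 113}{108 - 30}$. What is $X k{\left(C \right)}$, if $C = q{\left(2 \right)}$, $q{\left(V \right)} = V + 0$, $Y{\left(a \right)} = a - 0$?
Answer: $\frac{168}{13} \approx 12.923$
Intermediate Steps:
$Y{\left(a \right)} = a$ ($Y{\left(a \right)} = a + 0 = a$)
$q{\left(V \right)} = V$
$C = 2$
$X = \frac{7}{13}$ ($X = \frac{42}{78} = 42 \cdot \frac{1}{78} = \frac{7}{13} \approx 0.53846$)
$k{\left(L \right)} = L^{2} \left(4 + L\right)$ ($k{\left(L \right)} = \left(L + 4\right) L^{2} = \left(4 + L\right) L^{2} = L^{2} \left(4 + L\right)$)
$X k{\left(C \right)} = \frac{7 \cdot 2^{2} \left(4 + 2\right)}{13} = \frac{7 \cdot 4 \cdot 6}{13} = \frac{7}{13} \cdot 24 = \frac{168}{13}$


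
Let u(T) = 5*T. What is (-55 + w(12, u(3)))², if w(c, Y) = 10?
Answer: 2025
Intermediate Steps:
(-55 + w(12, u(3)))² = (-55 + 10)² = (-45)² = 2025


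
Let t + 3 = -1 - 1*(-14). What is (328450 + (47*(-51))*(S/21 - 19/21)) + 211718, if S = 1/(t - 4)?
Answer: 22777343/42 ≈ 5.4232e+5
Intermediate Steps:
t = 10 (t = -3 + (-1 - 1*(-14)) = -3 + (-1 + 14) = -3 + 13 = 10)
S = ⅙ (S = 1/(10 - 4) = 1/6 = ⅙ ≈ 0.16667)
(328450 + (47*(-51))*(S/21 - 19/21)) + 211718 = (328450 + (47*(-51))*((⅙)/21 - 19/21)) + 211718 = (328450 - 2397*((⅙)*(1/21) - 19*1/21)) + 211718 = (328450 - 2397*(1/126 - 19/21)) + 211718 = (328450 - 2397*(-113/126)) + 211718 = (328450 + 90287/42) + 211718 = 13885187/42 + 211718 = 22777343/42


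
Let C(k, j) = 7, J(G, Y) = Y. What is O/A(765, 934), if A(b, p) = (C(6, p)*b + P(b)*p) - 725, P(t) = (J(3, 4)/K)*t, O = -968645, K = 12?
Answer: -193729/48560 ≈ -3.9895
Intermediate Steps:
P(t) = t/3 (P(t) = (4/12)*t = (4*(1/12))*t = t/3)
A(b, p) = -725 + 7*b + b*p/3 (A(b, p) = (7*b + (b/3)*p) - 725 = (7*b + b*p/3) - 725 = -725 + 7*b + b*p/3)
O/A(765, 934) = -968645/(-725 + 7*765 + (⅓)*765*934) = -968645/(-725 + 5355 + 238170) = -968645/242800 = -968645*1/242800 = -193729/48560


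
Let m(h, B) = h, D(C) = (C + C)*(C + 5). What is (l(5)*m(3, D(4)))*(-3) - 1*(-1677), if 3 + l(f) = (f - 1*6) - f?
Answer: 1758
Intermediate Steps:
D(C) = 2*C*(5 + C) (D(C) = (2*C)*(5 + C) = 2*C*(5 + C))
l(f) = -9 (l(f) = -3 + ((f - 1*6) - f) = -3 + ((f - 6) - f) = -3 + ((-6 + f) - f) = -3 - 6 = -9)
(l(5)*m(3, D(4)))*(-3) - 1*(-1677) = -9*3*(-3) - 1*(-1677) = -27*(-3) + 1677 = 81 + 1677 = 1758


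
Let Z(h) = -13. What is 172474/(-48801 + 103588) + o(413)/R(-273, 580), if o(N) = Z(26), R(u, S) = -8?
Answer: 2092023/438296 ≈ 4.7731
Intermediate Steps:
o(N) = -13
172474/(-48801 + 103588) + o(413)/R(-273, 580) = 172474/(-48801 + 103588) - 13/(-8) = 172474/54787 - 13*(-⅛) = 172474*(1/54787) + 13/8 = 172474/54787 + 13/8 = 2092023/438296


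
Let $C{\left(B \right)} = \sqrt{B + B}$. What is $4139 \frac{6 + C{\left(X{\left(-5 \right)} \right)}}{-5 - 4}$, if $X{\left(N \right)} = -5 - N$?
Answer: $- \frac{8278}{3} \approx -2759.3$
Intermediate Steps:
$C{\left(B \right)} = \sqrt{2} \sqrt{B}$ ($C{\left(B \right)} = \sqrt{2 B} = \sqrt{2} \sqrt{B}$)
$4139 \frac{6 + C{\left(X{\left(-5 \right)} \right)}}{-5 - 4} = 4139 \frac{6 + \sqrt{2} \sqrt{-5 - -5}}{-5 - 4} = 4139 \frac{6 + \sqrt{2} \sqrt{-5 + 5}}{-9} = 4139 \left(6 + \sqrt{2} \sqrt{0}\right) \left(- \frac{1}{9}\right) = 4139 \left(6 + \sqrt{2} \cdot 0\right) \left(- \frac{1}{9}\right) = 4139 \left(6 + 0\right) \left(- \frac{1}{9}\right) = 4139 \cdot 6 \left(- \frac{1}{9}\right) = 4139 \left(- \frac{2}{3}\right) = - \frac{8278}{3}$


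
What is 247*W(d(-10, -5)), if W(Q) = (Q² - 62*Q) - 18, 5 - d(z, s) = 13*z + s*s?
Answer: 1299714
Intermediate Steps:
d(z, s) = 5 - s² - 13*z (d(z, s) = 5 - (13*z + s*s) = 5 - (13*z + s²) = 5 - (s² + 13*z) = 5 + (-s² - 13*z) = 5 - s² - 13*z)
W(Q) = -18 + Q² - 62*Q
247*W(d(-10, -5)) = 247*(-18 + (5 - 1*(-5)² - 13*(-10))² - 62*(5 - 1*(-5)² - 13*(-10))) = 247*(-18 + (5 - 1*25 + 130)² - 62*(5 - 1*25 + 130)) = 247*(-18 + (5 - 25 + 130)² - 62*(5 - 25 + 130)) = 247*(-18 + 110² - 62*110) = 247*(-18 + 12100 - 6820) = 247*5262 = 1299714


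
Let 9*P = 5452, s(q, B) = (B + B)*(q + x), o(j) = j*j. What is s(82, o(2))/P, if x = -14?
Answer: 1224/1363 ≈ 0.89802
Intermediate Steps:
o(j) = j²
s(q, B) = 2*B*(-14 + q) (s(q, B) = (B + B)*(q - 14) = (2*B)*(-14 + q) = 2*B*(-14 + q))
P = 5452/9 (P = (⅑)*5452 = 5452/9 ≈ 605.78)
s(82, o(2))/P = (2*2²*(-14 + 82))/(5452/9) = (2*4*68)*(9/5452) = 544*(9/5452) = 1224/1363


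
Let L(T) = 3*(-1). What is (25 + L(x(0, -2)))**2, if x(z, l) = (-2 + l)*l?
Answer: 484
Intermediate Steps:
x(z, l) = l*(-2 + l)
L(T) = -3
(25 + L(x(0, -2)))**2 = (25 - 3)**2 = 22**2 = 484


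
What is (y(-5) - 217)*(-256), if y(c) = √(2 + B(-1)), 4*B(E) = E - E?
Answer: 55552 - 256*√2 ≈ 55190.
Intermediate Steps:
B(E) = 0 (B(E) = (E - E)/4 = (¼)*0 = 0)
y(c) = √2 (y(c) = √(2 + 0) = √2)
(y(-5) - 217)*(-256) = (√2 - 217)*(-256) = (-217 + √2)*(-256) = 55552 - 256*√2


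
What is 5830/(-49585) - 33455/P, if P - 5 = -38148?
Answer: 287298497/378264131 ≈ 0.75952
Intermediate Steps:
P = -38143 (P = 5 - 38148 = -38143)
5830/(-49585) - 33455/P = 5830/(-49585) - 33455/(-38143) = 5830*(-1/49585) - 33455*(-1/38143) = -1166/9917 + 33455/38143 = 287298497/378264131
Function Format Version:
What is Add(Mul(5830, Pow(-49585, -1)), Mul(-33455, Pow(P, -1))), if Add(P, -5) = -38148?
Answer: Rational(287298497, 378264131) ≈ 0.75952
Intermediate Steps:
P = -38143 (P = Add(5, -38148) = -38143)
Add(Mul(5830, Pow(-49585, -1)), Mul(-33455, Pow(P, -1))) = Add(Mul(5830, Pow(-49585, -1)), Mul(-33455, Pow(-38143, -1))) = Add(Mul(5830, Rational(-1, 49585)), Mul(-33455, Rational(-1, 38143))) = Add(Rational(-1166, 9917), Rational(33455, 38143)) = Rational(287298497, 378264131)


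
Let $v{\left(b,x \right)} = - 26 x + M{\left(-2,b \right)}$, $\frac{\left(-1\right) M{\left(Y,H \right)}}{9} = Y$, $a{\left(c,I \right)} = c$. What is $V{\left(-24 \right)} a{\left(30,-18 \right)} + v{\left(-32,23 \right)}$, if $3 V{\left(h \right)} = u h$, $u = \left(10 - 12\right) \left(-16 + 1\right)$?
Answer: $-7780$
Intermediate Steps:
$u = 30$ ($u = \left(-2\right) \left(-15\right) = 30$)
$M{\left(Y,H \right)} = - 9 Y$
$V{\left(h \right)} = 10 h$ ($V{\left(h \right)} = \frac{30 h}{3} = 10 h$)
$v{\left(b,x \right)} = 18 - 26 x$ ($v{\left(b,x \right)} = - 26 x - -18 = - 26 x + 18 = 18 - 26 x$)
$V{\left(-24 \right)} a{\left(30,-18 \right)} + v{\left(-32,23 \right)} = 10 \left(-24\right) 30 + \left(18 - 598\right) = \left(-240\right) 30 + \left(18 - 598\right) = -7200 - 580 = -7780$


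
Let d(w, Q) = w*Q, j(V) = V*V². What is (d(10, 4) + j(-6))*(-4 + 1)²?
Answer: -1584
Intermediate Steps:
j(V) = V³
d(w, Q) = Q*w
(d(10, 4) + j(-6))*(-4 + 1)² = (4*10 + (-6)³)*(-4 + 1)² = (40 - 216)*(-3)² = -176*9 = -1584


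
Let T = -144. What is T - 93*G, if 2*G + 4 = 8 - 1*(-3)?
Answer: -939/2 ≈ -469.50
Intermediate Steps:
G = 7/2 (G = -2 + (8 - 1*(-3))/2 = -2 + (8 + 3)/2 = -2 + (½)*11 = -2 + 11/2 = 7/2 ≈ 3.5000)
T - 93*G = -144 - 93*7/2 = -144 - 651/2 = -939/2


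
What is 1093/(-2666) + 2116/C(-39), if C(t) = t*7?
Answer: -5939645/727818 ≈ -8.1609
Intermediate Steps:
C(t) = 7*t
1093/(-2666) + 2116/C(-39) = 1093/(-2666) + 2116/((7*(-39))) = 1093*(-1/2666) + 2116/(-273) = -1093/2666 + 2116*(-1/273) = -1093/2666 - 2116/273 = -5939645/727818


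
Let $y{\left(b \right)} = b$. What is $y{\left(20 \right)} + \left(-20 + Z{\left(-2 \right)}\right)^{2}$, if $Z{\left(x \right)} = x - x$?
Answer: $420$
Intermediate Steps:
$Z{\left(x \right)} = 0$
$y{\left(20 \right)} + \left(-20 + Z{\left(-2 \right)}\right)^{2} = 20 + \left(-20 + 0\right)^{2} = 20 + \left(-20\right)^{2} = 20 + 400 = 420$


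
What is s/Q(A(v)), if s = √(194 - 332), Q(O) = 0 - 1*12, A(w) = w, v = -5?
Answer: -I*√138/12 ≈ -0.97894*I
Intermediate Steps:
Q(O) = -12 (Q(O) = 0 - 12 = -12)
s = I*√138 (s = √(-138) = I*√138 ≈ 11.747*I)
s/Q(A(v)) = (I*√138)/(-12) = (I*√138)*(-1/12) = -I*√138/12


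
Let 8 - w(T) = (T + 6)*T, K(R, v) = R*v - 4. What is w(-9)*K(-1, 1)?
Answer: 95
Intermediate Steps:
K(R, v) = -4 + R*v
w(T) = 8 - T*(6 + T) (w(T) = 8 - (T + 6)*T = 8 - (6 + T)*T = 8 - T*(6 + T))
w(-9)*K(-1, 1) = (8 - 1*(-9)² - 6*(-9))*(-4 - 1*1) = (8 - 1*81 + 54)*(-4 - 1) = (8 - 81 + 54)*(-5) = -19*(-5) = 95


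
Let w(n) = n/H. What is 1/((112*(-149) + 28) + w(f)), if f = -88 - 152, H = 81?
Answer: -27/449900 ≈ -6.0013e-5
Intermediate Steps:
f = -240
w(n) = n/81
1/((112*(-149) + 28) + w(f)) = 1/((112*(-149) + 28) + (1/81)*(-240)) = 1/((-16688 + 28) - 80/27) = 1/(-16660 - 80/27) = 1/(-449900/27) = -27/449900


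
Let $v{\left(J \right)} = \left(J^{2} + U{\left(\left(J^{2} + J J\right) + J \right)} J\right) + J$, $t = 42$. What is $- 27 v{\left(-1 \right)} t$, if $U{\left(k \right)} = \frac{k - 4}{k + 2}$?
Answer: $-1134$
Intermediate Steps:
$U{\left(k \right)} = \frac{-4 + k}{2 + k}$
$v{\left(J \right)} = J + J^{2} + \frac{J \left(-4 + J + 2 J^{2}\right)}{2 + J + 2 J^{2}}$ ($v{\left(J \right)} = \left(J^{2} + \frac{-4 + \left(\left(J^{2} + J J\right) + J\right)}{2 + \left(\left(J^{2} + J J\right) + J\right)} J\right) + J = \left(J^{2} + \frac{-4 + \left(\left(J^{2} + J^{2}\right) + J\right)}{2 + \left(\left(J^{2} + J^{2}\right) + J\right)} J\right) + J = \left(J^{2} + \frac{-4 + \left(2 J^{2} + J\right)}{2 + \left(2 J^{2} + J\right)} J\right) + J = \left(J^{2} + \frac{-4 + \left(J + 2 J^{2}\right)}{2 + \left(J + 2 J^{2}\right)} J\right) + J = \left(J^{2} + \frac{-4 + J + 2 J^{2}}{2 + J + 2 J^{2}} J\right) + J = \left(J^{2} + \frac{J \left(-4 + J + 2 J^{2}\right)}{2 + J + 2 J^{2}}\right) + J = J + J^{2} + \frac{J \left(-4 + J + 2 J^{2}\right)}{2 + J + 2 J^{2}}$)
$- 27 v{\left(-1 \right)} t = - 27 \left(- \frac{-2 + 2 \left(-1\right)^{3} + 4 \left(-1\right) + 5 \left(-1\right)^{2}}{2 - 1 + 2 \left(-1\right)^{2}}\right) 42 = - 27 \left(- \frac{-2 + 2 \left(-1\right) - 4 + 5 \cdot 1}{2 - 1 + 2 \cdot 1}\right) 42 = - 27 \left(- \frac{-2 - 2 - 4 + 5}{2 - 1 + 2}\right) 42 = - 27 \left(\left(-1\right) \frac{1}{3} \left(-3\right)\right) 42 = \left(-27\right) 1 \cdot 42 = \left(-27\right) 42 = -1134$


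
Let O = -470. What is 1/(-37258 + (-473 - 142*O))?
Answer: 1/29009 ≈ 3.4472e-5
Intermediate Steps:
1/(-37258 + (-473 - 142*O)) = 1/(-37258 + (-473 - 142*(-470))) = 1/(-37258 + (-473 + 66740)) = 1/(-37258 + 66267) = 1/29009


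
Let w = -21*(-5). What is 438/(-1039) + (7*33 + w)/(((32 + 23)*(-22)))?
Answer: -439542/628595 ≈ -0.69925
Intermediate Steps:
w = 105
438/(-1039) + (7*33 + w)/(((32 + 23)*(-22))) = 438/(-1039) + (7*33 + 105)/(((32 + 23)*(-22))) = 438*(-1/1039) + (231 + 105)/((55*(-22))) = -438/1039 + 336/(-1210) = -438/1039 + 336*(-1/1210) = -438/1039 - 168/605 = -439542/628595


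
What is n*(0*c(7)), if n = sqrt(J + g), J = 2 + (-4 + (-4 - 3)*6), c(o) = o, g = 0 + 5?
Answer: 0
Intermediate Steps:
g = 5
J = -44 (J = 2 + (-4 - 7*6) = 2 + (-4 - 42) = 2 - 46 = -44)
n = I*sqrt(39) (n = sqrt(-44 + 5) = sqrt(-39) = I*sqrt(39) ≈ 6.245*I)
n*(0*c(7)) = (I*sqrt(39))*(0*7) = (I*sqrt(39))*0 = 0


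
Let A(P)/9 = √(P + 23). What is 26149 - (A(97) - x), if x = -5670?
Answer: 20479 - 18*√30 ≈ 20380.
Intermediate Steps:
A(P) = 9*√(23 + P) (A(P) = 9*√(P + 23) = 9*√(23 + P))
26149 - (A(97) - x) = 26149 - (9*√(23 + 97) - 1*(-5670)) = 26149 - (9*√120 + 5670) = 26149 - (9*(2*√30) + 5670) = 26149 - (18*√30 + 5670) = 26149 - (5670 + 18*√30) = 26149 + (-5670 - 18*√30) = 20479 - 18*√30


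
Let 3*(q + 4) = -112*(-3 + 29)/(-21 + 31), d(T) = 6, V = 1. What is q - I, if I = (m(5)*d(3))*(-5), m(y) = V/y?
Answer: -1426/15 ≈ -95.067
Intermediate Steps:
q = -1516/15 (q = -4 + (-112*(-3 + 29)/(-21 + 31))/3 = -4 + (-2912/10)/3 = -4 + (-112*13/5)/3 = -4 + (1/3)*(-1456/5) = -4 - 1456/15 = -1516/15 ≈ -101.07)
m(y) = 1/y
I = -6 (I = (6/5)*(-5) = -6)
q - I = -1516/15 - 1*(-6) = -1516/15 + 6 = -1426/15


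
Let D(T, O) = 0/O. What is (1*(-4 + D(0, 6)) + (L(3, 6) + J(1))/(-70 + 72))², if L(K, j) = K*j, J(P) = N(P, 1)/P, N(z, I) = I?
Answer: 121/4 ≈ 30.250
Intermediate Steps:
J(P) = 1/P
D(T, O) = 0
(1*(-4 + D(0, 6)) + (L(3, 6) + J(1))/(-70 + 72))² = (1*(-4 + 0) + (3*6 + 1/1)/(-70 + 72))² = (1*(-4) + (18 + 1)/2)² = (-4 + 19*(½))² = (-4 + 19/2)² = (11/2)² = 121/4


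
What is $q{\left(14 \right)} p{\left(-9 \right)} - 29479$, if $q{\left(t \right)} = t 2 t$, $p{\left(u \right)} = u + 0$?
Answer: $-33007$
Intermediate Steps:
$p{\left(u \right)} = u$
$q{\left(t \right)} = 2 t^{2}$ ($q{\left(t \right)} = 2 t t = 2 t^{2}$)
$q{\left(14 \right)} p{\left(-9 \right)} - 29479 = 2 \cdot 14^{2} \left(-9\right) - 29479 = 2 \cdot 196 \left(-9\right) - 29479 = 392 \left(-9\right) - 29479 = -3528 - 29479 = -33007$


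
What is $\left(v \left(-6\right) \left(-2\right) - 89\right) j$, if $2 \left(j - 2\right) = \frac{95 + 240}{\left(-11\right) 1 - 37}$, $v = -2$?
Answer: $\frac{16159}{96} \approx 168.32$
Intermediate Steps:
$j = - \frac{143}{96}$ ($j = 2 + \frac{\left(95 + 240\right) \frac{1}{\left(-11\right) 1 - 37}}{2} = 2 + \frac{335 \frac{1}{-11 - 37}}{2} = 2 + \frac{335 \frac{1}{-48}}{2} = 2 + \frac{335 \left(- \frac{1}{48}\right)}{2} = 2 + \frac{1}{2} \left(- \frac{335}{48}\right) = 2 - \frac{335}{96} = - \frac{143}{96} \approx -1.4896$)
$\left(v \left(-6\right) \left(-2\right) - 89\right) j = \left(\left(-2\right) \left(-6\right) \left(-2\right) - 89\right) \left(- \frac{143}{96}\right) = \left(12 \left(-2\right) - 89\right) \left(- \frac{143}{96}\right) = \left(-24 - 89\right) \left(- \frac{143}{96}\right) = \left(-113\right) \left(- \frac{143}{96}\right) = \frac{16159}{96}$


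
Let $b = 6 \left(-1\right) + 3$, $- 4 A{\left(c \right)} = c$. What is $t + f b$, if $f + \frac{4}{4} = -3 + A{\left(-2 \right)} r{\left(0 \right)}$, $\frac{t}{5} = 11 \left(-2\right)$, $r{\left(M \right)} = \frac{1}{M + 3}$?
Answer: $- \frac{197}{2} \approx -98.5$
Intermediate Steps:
$r{\left(M \right)} = \frac{1}{3 + M}$
$A{\left(c \right)} = - \frac{c}{4}$
$t = -110$ ($t = 5 \cdot 11 \left(-2\right) = 5 \left(-22\right) = -110$)
$f = - \frac{23}{6}$ ($f = -1 - \left(3 - \frac{\left(- \frac{1}{4}\right) \left(-2\right)}{3 + 0}\right) = -1 - \left(3 - \frac{1}{2 \cdot 3}\right) = -1 + \left(-3 + \frac{1}{2} \cdot \frac{1}{3}\right) = -1 + \left(-3 + \frac{1}{6}\right) = -1 - \frac{17}{6} = - \frac{23}{6} \approx -3.8333$)
$b = -3$ ($b = -6 + 3 = -3$)
$t + f b = -110 - - \frac{23}{2} = -110 + \frac{23}{2} = - \frac{197}{2}$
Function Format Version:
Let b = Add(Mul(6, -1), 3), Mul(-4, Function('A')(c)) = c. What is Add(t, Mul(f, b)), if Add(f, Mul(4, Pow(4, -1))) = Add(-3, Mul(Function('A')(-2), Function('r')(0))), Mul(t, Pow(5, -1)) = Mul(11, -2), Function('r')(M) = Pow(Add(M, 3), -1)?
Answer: Rational(-197, 2) ≈ -98.500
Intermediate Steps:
Function('r')(M) = Pow(Add(3, M), -1)
Function('A')(c) = Mul(Rational(-1, 4), c)
t = -110 (t = Mul(5, Mul(11, -2)) = Mul(5, -22) = -110)
f = Rational(-23, 6) (f = Add(-1, Add(-3, Mul(Mul(Rational(-1, 4), -2), Pow(Add(3, 0), -1)))) = Add(-1, Add(-3, Mul(Rational(1, 2), Pow(3, -1)))) = Add(-1, Add(-3, Mul(Rational(1, 2), Rational(1, 3)))) = Add(-1, Add(-3, Rational(1, 6))) = Add(-1, Rational(-17, 6)) = Rational(-23, 6) ≈ -3.8333)
b = -3 (b = Add(-6, 3) = -3)
Add(t, Mul(f, b)) = Add(-110, Mul(Rational(-23, 6), -3)) = Add(-110, Rational(23, 2)) = Rational(-197, 2)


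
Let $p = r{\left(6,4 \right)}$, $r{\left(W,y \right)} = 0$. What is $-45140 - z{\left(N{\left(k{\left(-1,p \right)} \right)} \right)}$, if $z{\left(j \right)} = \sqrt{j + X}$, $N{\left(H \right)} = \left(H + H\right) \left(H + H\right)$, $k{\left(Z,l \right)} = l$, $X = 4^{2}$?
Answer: $-45144$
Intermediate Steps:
$p = 0$
$X = 16$
$N{\left(H \right)} = 4 H^{2}$ ($N{\left(H \right)} = 2 H 2 H = 4 H^{2}$)
$z{\left(j \right)} = \sqrt{16 + j}$ ($z{\left(j \right)} = \sqrt{j + 16} = \sqrt{16 + j}$)
$-45140 - z{\left(N{\left(k{\left(-1,p \right)} \right)} \right)} = -45140 - \sqrt{16 + 4 \cdot 0^{2}} = -45140 - \sqrt{16 + 4 \cdot 0} = -45140 - \sqrt{16 + 0} = -45140 - \sqrt{16} = -45140 - 4 = -45144$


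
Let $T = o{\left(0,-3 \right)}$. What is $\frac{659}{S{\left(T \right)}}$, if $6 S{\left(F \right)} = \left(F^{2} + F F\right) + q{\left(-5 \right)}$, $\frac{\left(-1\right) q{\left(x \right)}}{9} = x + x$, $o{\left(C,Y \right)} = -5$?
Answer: $\frac{1977}{70} \approx 28.243$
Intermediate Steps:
$T = -5$
$q{\left(x \right)} = - 18 x$ ($q{\left(x \right)} = - 9 \left(x + x\right) = - 9 \cdot 2 x = - 18 x$)
$S{\left(F \right)} = 15 + \frac{F^{2}}{3}$ ($S{\left(F \right)} = \frac{\left(F^{2} + F F\right) - -90}{6} = \frac{\left(F^{2} + F^{2}\right) + 90}{6} = \frac{2 F^{2} + 90}{6} = \frac{90 + 2 F^{2}}{6} = 15 + \frac{F^{2}}{3}$)
$\frac{659}{S{\left(T \right)}} = \frac{659}{15 + \frac{\left(-5\right)^{2}}{3}} = \frac{659}{15 + \frac{1}{3} \cdot 25} = \frac{659}{15 + \frac{25}{3}} = \frac{659}{\frac{70}{3}} = 659 \cdot \frac{3}{70} = \frac{1977}{70}$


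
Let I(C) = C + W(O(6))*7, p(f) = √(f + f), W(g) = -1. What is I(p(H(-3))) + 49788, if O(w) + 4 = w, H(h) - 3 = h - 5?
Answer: 49781 + I*√10 ≈ 49781.0 + 3.1623*I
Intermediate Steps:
H(h) = -2 + h (H(h) = 3 + (h - 5) = 3 + (-5 + h) = -2 + h)
O(w) = -4 + w
p(f) = √2*√f (p(f) = √(2*f) = √2*√f)
I(C) = -7 + C (I(C) = C - 1*7 = C - 7 = -7 + C)
I(p(H(-3))) + 49788 = (-7 + √2*√(-2 - 3)) + 49788 = (-7 + √2*√(-5)) + 49788 = (-7 + √2*(I*√5)) + 49788 = (-7 + I*√10) + 49788 = 49781 + I*√10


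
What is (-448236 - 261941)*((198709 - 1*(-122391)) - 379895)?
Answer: 41754856715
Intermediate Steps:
(-448236 - 261941)*((198709 - 1*(-122391)) - 379895) = -710177*((198709 + 122391) - 379895) = -710177*(321100 - 379895) = -710177*(-58795) = 41754856715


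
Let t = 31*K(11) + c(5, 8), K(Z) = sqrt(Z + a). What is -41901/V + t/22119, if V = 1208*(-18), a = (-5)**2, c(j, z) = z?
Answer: 34482465/17813168 ≈ 1.9358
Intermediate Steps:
a = 25
K(Z) = sqrt(25 + Z) (K(Z) = sqrt(Z + 25) = sqrt(25 + Z))
V = -21744
t = 194 (t = 31*sqrt(25 + 11) + 8 = 31*sqrt(36) + 8 = 31*6 + 8 = 186 + 8 = 194)
-41901/V + t/22119 = -41901/(-21744) + 194/22119 = -41901*(-1/21744) + 194*(1/22119) = 13967/7248 + 194/22119 = 34482465/17813168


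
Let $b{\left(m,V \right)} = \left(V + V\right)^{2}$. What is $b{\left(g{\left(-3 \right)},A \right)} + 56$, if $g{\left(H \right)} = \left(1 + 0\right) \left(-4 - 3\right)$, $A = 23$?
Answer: $2172$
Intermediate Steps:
$g{\left(H \right)} = -7$ ($g{\left(H \right)} = 1 \left(-7\right) = -7$)
$b{\left(m,V \right)} = 4 V^{2}$ ($b{\left(m,V \right)} = \left(2 V\right)^{2} = 4 V^{2}$)
$b{\left(g{\left(-3 \right)},A \right)} + 56 = 4 \cdot 23^{2} + 56 = 4 \cdot 529 + 56 = 2116 + 56 = 2172$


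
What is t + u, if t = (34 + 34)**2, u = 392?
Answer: 5016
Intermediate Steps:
t = 4624 (t = 68**2 = 4624)
t + u = 4624 + 392 = 5016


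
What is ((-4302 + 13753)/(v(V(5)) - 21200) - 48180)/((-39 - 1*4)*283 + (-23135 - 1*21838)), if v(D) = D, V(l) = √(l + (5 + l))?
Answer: 2165421883850/2568189962287 + 9451*√15/25681899622870 ≈ 0.84317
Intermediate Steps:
V(l) = √(5 + 2*l)
((-4302 + 13753)/(v(V(5)) - 21200) - 48180)/((-39 - 1*4)*283 + (-23135 - 1*21838)) = ((-4302 + 13753)/(√(5 + 2*5) - 21200) - 48180)/((-39 - 1*4)*283 + (-23135 - 1*21838)) = (9451/(√(5 + 10) - 21200) - 48180)/((-39 - 4)*283 + (-23135 - 21838)) = (9451/(√15 - 21200) - 48180)/(-43*283 - 44973) = (9451/(-21200 + √15) - 48180)/(-12169 - 44973) = (-48180 + 9451/(-21200 + √15))/(-57142) = (-48180 + 9451/(-21200 + √15))*(-1/57142) = 24090/28571 - 9451/(57142*(-21200 + √15))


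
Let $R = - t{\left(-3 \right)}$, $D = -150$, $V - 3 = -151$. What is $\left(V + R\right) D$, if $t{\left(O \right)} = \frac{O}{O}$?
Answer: $22350$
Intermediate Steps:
$V = -148$ ($V = 3 - 151 = -148$)
$t{\left(O \right)} = 1$
$R = -1$ ($R = \left(-1\right) 1 = -1$)
$\left(V + R\right) D = \left(-148 - 1\right) \left(-150\right) = \left(-149\right) \left(-150\right) = 22350$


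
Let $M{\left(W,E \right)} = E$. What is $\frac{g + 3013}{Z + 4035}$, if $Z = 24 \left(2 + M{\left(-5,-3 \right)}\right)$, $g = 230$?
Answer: $\frac{1081}{1337} \approx 0.80853$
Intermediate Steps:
$Z = -24$ ($Z = 24 \left(2 - 3\right) = 24 \left(-1\right) = -24$)
$\frac{g + 3013}{Z + 4035} = \frac{230 + 3013}{-24 + 4035} = \frac{3243}{4011} = 3243 \cdot \frac{1}{4011} = \frac{1081}{1337}$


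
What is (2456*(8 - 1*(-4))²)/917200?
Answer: 22104/57325 ≈ 0.38559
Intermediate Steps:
(2456*(8 - 1*(-4))²)/917200 = (2456*(8 + 4)²)*(1/917200) = (2456*12²)*(1/917200) = (2456*144)*(1/917200) = 353664*(1/917200) = 22104/57325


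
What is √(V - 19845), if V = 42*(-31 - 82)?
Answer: I*√24591 ≈ 156.82*I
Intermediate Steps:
V = -4746 (V = 42*(-113) = -4746)
√(V - 19845) = √(-4746 - 19845) = √(-24591) = I*√24591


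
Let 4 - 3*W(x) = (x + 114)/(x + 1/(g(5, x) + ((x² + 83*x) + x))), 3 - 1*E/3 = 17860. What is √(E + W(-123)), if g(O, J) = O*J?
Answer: I*√127566970660602465/1543155 ≈ 231.45*I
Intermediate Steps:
g(O, J) = J*O
E = -53571 (E = 9 - 3*17860 = 9 - 53580 = -53571)
W(x) = 4/3 - (114 + x)/(3*(x + 1/(x² + 89*x))) (W(x) = 4/3 - (x + 114)/(3*(x + 1/(x*5 + ((x² + 83*x) + x)))) = 4/3 - (114 + x)/(3*(x + 1/(5*x + (x² + 84*x)))) = 4/3 - (114 + x)/(3*(x + 1/(x² + 89*x))))
√(E + W(-123)) = √(-53571 + (4/3 + (-123)³ - 3382*(-123) + 51*(-123)²)/(1 + (-123)³ + 89*(-123)²)) = √(-53571 + (4/3 - 1860867 + 415986 + 51*15129)/(1 - 1860867 + 89*15129)) = √(-53571 + (4/3 - 1860867 + 415986 + 771579)/(1 - 1860867 + 1346481)) = √(-53571 - 2019902/3/(-514385)) = √(-53571 - 1/514385*(-2019902/3)) = √(-53571 + 2019902/1543155) = √(-82666336603/1543155) = I*√127566970660602465/1543155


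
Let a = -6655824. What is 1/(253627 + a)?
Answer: -1/6402197 ≈ -1.5620e-7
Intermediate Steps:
1/(253627 + a) = 1/(253627 - 6655824) = 1/(-6402197) = -1/6402197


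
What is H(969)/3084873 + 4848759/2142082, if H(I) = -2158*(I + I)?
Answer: 1999727271293/2202683641862 ≈ 0.90786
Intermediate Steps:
H(I) = -4316*I
H(969)/3084873 + 4848759/2142082 = -4316*969/3084873 + 4848759/2142082 = -4182204*1/3084873 + 4848759*(1/2142082) = -1394068/1028291 + 4848759/2142082 = 1999727271293/2202683641862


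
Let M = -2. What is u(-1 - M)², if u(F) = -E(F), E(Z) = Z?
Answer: 1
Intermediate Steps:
u(F) = -F
u(-1 - M)² = (-(-1 - 1*(-2)))² = (-(-1 + 2))² = (-1*1)² = (-1)² = 1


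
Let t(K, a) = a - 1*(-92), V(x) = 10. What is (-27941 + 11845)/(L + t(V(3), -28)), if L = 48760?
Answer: -2012/6103 ≈ -0.32967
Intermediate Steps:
t(K, a) = 92 + a (t(K, a) = a + 92 = 92 + a)
(-27941 + 11845)/(L + t(V(3), -28)) = (-27941 + 11845)/(48760 + (92 - 28)) = -16096/(48760 + 64) = -16096/48824 = -16096*1/48824 = -2012/6103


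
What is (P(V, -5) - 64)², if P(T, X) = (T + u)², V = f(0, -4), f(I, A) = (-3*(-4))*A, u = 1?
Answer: 4601025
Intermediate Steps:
f(I, A) = 12*A
V = -48 (V = 12*(-4) = -48)
P(T, X) = (1 + T)² (P(T, X) = (T + 1)² = (1 + T)²)
(P(V, -5) - 64)² = ((1 - 48)² - 64)² = ((-47)² - 64)² = (2209 - 64)² = 2145² = 4601025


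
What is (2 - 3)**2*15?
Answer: 15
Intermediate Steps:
(2 - 3)**2*15 = (-1)**2*15 = 1*15 = 15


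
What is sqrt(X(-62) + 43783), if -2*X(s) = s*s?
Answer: sqrt(41861) ≈ 204.60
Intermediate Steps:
X(s) = -s**2/2 (X(s) = -s*s/2 = -s**2/2)
sqrt(X(-62) + 43783) = sqrt(-1/2*(-62)**2 + 43783) = sqrt(-1/2*3844 + 43783) = sqrt(-1922 + 43783) = sqrt(41861)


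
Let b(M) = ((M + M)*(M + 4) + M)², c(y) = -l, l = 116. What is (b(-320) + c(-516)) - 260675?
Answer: 40771425609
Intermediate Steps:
c(y) = -116 (c(y) = -1*116 = -116)
b(M) = (M + 2*M*(4 + M))² (b(M) = ((2*M)*(4 + M) + M)² = (2*M*(4 + M) + M)² = (M + 2*M*(4 + M))²)
(b(-320) + c(-516)) - 260675 = ((-320)²*(9 + 2*(-320))² - 116) - 260675 = (102400*(9 - 640)² - 116) - 260675 = (102400*(-631)² - 116) - 260675 = (102400*398161 - 116) - 260675 = (40771686400 - 116) - 260675 = 40771686284 - 260675 = 40771425609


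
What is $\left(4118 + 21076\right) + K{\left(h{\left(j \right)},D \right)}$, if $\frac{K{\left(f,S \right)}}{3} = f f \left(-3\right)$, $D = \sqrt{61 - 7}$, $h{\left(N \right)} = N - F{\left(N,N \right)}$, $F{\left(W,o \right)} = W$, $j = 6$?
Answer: $25194$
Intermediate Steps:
$h{\left(N \right)} = 0$ ($h{\left(N \right)} = N - N = 0$)
$D = 3 \sqrt{6}$ ($D = \sqrt{54} = 3 \sqrt{6} \approx 7.3485$)
$K{\left(f,S \right)} = - 9 f^{2}$ ($K{\left(f,S \right)} = 3 f f \left(-3\right) = 3 f^{2} \left(-3\right) = 3 \left(- 3 f^{2}\right) = - 9 f^{2}$)
$\left(4118 + 21076\right) + K{\left(h{\left(j \right)},D \right)} = \left(4118 + 21076\right) - 9 \cdot 0^{2} = 25194 - 0 = 25194 + 0 = 25194$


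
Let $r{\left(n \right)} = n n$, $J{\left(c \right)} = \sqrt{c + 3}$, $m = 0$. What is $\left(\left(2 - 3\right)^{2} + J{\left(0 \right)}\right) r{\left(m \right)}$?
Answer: $0$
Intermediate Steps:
$J{\left(c \right)} = \sqrt{3 + c}$
$r{\left(n \right)} = n^{2}$
$\left(\left(2 - 3\right)^{2} + J{\left(0 \right)}\right) r{\left(m \right)} = \left(\left(2 - 3\right)^{2} + \sqrt{3 + 0}\right) 0^{2} = \left(\left(2 - 3\right)^{2} + \sqrt{3}\right) 0 = \left(\left(-1\right)^{2} + \sqrt{3}\right) 0 = \left(1 + \sqrt{3}\right) 0 = 0$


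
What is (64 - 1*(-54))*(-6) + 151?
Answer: -557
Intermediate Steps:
(64 - 1*(-54))*(-6) + 151 = (64 + 54)*(-6) + 151 = 118*(-6) + 151 = -708 + 151 = -557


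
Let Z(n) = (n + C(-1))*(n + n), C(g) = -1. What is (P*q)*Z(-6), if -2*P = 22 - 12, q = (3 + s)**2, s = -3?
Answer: 0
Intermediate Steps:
q = 0 (q = (3 - 3)**2 = 0**2 = 0)
P = -5 (P = -(22 - 12)/2 = -1/2*10 = -5)
Z(n) = 2*n*(-1 + n) (Z(n) = (n - 1)*(n + n) = (-1 + n)*(2*n) = 2*n*(-1 + n))
(P*q)*Z(-6) = (-5*0)*(2*(-6)*(-1 - 6)) = 0*(2*(-6)*(-7)) = 0*84 = 0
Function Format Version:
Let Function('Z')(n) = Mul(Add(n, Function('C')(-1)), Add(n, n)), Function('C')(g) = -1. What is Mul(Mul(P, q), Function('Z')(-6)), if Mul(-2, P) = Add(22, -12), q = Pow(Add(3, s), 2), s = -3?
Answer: 0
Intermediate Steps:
q = 0 (q = Pow(Add(3, -3), 2) = Pow(0, 2) = 0)
P = -5 (P = Mul(Rational(-1, 2), Add(22, -12)) = Mul(Rational(-1, 2), 10) = -5)
Function('Z')(n) = Mul(2, n, Add(-1, n)) (Function('Z')(n) = Mul(Add(n, -1), Add(n, n)) = Mul(Add(-1, n), Mul(2, n)) = Mul(2, n, Add(-1, n)))
Mul(Mul(P, q), Function('Z')(-6)) = Mul(Mul(-5, 0), Mul(2, -6, Add(-1, -6))) = Mul(0, Mul(2, -6, -7)) = Mul(0, 84) = 0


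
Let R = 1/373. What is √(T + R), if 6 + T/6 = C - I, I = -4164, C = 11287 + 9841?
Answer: √21108095737/373 ≈ 389.51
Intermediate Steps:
C = 21128
R = 1/373 ≈ 0.0026810
T = 151716 (T = -36 + 6*(21128 - 1*(-4164)) = -36 + 6*(21128 + 4164) = -36 + 6*25292 = -36 + 151752 = 151716)
√(T + R) = √(151716 + 1/373) = √(56590069/373) = √21108095737/373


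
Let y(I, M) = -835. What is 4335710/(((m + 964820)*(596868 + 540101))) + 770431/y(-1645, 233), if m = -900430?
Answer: -5640281375639736/6112987731485 ≈ -922.67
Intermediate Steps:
4335710/(((m + 964820)*(596868 + 540101))) + 770431/y(-1645, 233) = 4335710/(((-900430 + 964820)*(596868 + 540101))) + 770431/(-835) = 4335710/((64390*1136969)) + 770431*(-1/835) = 4335710/73209433910 - 770431/835 = 4335710*(1/73209433910) - 770431/835 = 433571/7320943391 - 770431/835 = -5640281375639736/6112987731485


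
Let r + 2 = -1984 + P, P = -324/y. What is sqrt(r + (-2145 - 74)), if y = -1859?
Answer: I*sqrt(85984481)/143 ≈ 64.845*I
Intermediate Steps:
P = 324/1859 (P = -324/(-1859) = -324*(-1/1859) = 324/1859 ≈ 0.17429)
r = -3691650/1859 (r = -2 + (-1984 + 324/1859) = -2 - 3687932/1859 = -3691650/1859 ≈ -1985.8)
sqrt(r + (-2145 - 74)) = sqrt(-3691650/1859 + (-2145 - 74)) = sqrt(-3691650/1859 - 2219) = sqrt(-7816771/1859) = I*sqrt(85984481)/143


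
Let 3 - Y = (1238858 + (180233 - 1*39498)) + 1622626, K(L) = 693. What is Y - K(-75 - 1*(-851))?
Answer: -3002909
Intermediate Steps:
Y = -3002216 (Y = 3 - ((1238858 + (180233 - 1*39498)) + 1622626) = 3 - ((1238858 + (180233 - 39498)) + 1622626) = 3 - ((1238858 + 140735) + 1622626) = 3 - (1379593 + 1622626) = 3 - 1*3002219 = 3 - 3002219 = -3002216)
Y - K(-75 - 1*(-851)) = -3002216 - 1*693 = -3002216 - 693 = -3002909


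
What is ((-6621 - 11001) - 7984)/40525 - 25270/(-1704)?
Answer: 490217063/34527300 ≈ 14.198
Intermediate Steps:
((-6621 - 11001) - 7984)/40525 - 25270/(-1704) = (-17622 - 7984)*(1/40525) - 25270*(-1/1704) = -25606*1/40525 + 12635/852 = -25606/40525 + 12635/852 = 490217063/34527300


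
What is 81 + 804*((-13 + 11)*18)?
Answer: -28863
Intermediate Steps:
81 + 804*((-13 + 11)*18) = 81 + 804*(-2*18) = 81 + 804*(-36) = 81 - 28944 = -28863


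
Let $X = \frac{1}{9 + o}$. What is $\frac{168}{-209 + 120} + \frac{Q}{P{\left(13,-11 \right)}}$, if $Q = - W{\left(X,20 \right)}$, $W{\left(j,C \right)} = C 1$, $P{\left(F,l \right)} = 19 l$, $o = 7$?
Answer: $- \frac{33332}{18601} \approx -1.7919$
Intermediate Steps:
$X = \frac{1}{16}$ ($X = \frac{1}{9 + 7} = \frac{1}{16} \approx 0.0625$)
$W{\left(j,C \right)} = C$
$Q = -20$ ($Q = \left(-1\right) 20 = -20$)
$\frac{168}{-209 + 120} + \frac{Q}{P{\left(13,-11 \right)}} = \frac{168}{-209 + 120} - \frac{20}{19 \left(-11\right)} = \frac{168}{-89} - \frac{20}{-209} = 168 \left(- \frac{1}{89}\right) - - \frac{20}{209} = - \frac{168}{89} + \frac{20}{209} = - \frac{33332}{18601}$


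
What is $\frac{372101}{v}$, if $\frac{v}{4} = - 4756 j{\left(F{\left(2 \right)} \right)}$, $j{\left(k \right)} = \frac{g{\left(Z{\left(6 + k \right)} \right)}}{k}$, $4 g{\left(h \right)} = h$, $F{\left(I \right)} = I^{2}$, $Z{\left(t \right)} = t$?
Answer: $- \frac{372101}{11890} \approx -31.295$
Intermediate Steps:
$g{\left(h \right)} = \frac{h}{4}$
$j{\left(k \right)} = \frac{\frac{3}{2} + \frac{k}{4}}{k}$ ($j{\left(k \right)} = \frac{\frac{1}{4} \left(6 + k\right)}{k} = \frac{\frac{3}{2} + \frac{k}{4}}{k}$)
$v = -11890$ ($v = 4 \left(- 4756 \frac{6 + 2^{2}}{4 \cdot 2^{2}}\right) = 4 \left(- 4756 \frac{6 + 4}{4 \cdot 4}\right) = 4 \left(- 4756 \cdot \frac{1}{4} \cdot \frac{1}{4} \cdot 10\right) = 4 \left(\left(-4756\right) \frac{5}{8}\right) = 4 \left(- \frac{5945}{2}\right) = -11890$)
$\frac{372101}{v} = \frac{372101}{-11890} = 372101 \left(- \frac{1}{11890}\right) = - \frac{372101}{11890}$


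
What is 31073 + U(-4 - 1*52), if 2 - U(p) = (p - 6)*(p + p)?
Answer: 24131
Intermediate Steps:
U(p) = 2 - 2*p*(-6 + p) (U(p) = 2 - (p - 6)*(p + p) = 2 - (-6 + p)*2*p = 2 - 2*p*(-6 + p))
31073 + U(-4 - 1*52) = 31073 + (2 - 2*(-4 - 1*52)**2 + 12*(-4 - 1*52)) = 31073 + (2 - 2*(-4 - 52)**2 + 12*(-4 - 52)) = 31073 + (2 - 2*(-56)**2 + 12*(-56)) = 31073 + (2 - 2*3136 - 672) = 31073 + (2 - 6272 - 672) = 31073 - 6942 = 24131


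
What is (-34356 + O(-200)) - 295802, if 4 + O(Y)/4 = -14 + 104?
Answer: -329814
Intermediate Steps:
O(Y) = 344 (O(Y) = -16 + 4*(-14 + 104) = -16 + 4*90 = -16 + 360 = 344)
(-34356 + O(-200)) - 295802 = (-34356 + 344) - 295802 = -34012 - 295802 = -329814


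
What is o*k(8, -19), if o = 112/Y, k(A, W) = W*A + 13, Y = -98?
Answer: 1112/7 ≈ 158.86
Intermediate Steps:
k(A, W) = 13 + A*W (k(A, W) = A*W + 13 = 13 + A*W)
o = -8/7 (o = 112/(-98) = 112*(-1/98) = -8/7 ≈ -1.1429)
o*k(8, -19) = -8*(13 + 8*(-19))/7 = -8*(13 - 152)/7 = -8/7*(-139) = 1112/7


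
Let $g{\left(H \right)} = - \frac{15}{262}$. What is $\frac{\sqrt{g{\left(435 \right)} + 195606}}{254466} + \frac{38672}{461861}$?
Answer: $\frac{38672}{461861} + \frac{7 \sqrt{274023966}}{66670092} \approx 0.085469$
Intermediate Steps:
$g{\left(H \right)} = - \frac{15}{262}$ ($g{\left(H \right)} = \left(-15\right) \frac{1}{262} = - \frac{15}{262}$)
$\frac{\sqrt{g{\left(435 \right)} + 195606}}{254466} + \frac{38672}{461861} = \frac{\sqrt{- \frac{15}{262} + 195606}}{254466} + \frac{38672}{461861} = \sqrt{\frac{51248757}{262}} \cdot \frac{1}{254466} + 38672 \cdot \frac{1}{461861} = \frac{7 \sqrt{274023966}}{262} \cdot \frac{1}{254466} + \frac{38672}{461861} = \frac{7 \sqrt{274023966}}{66670092} + \frac{38672}{461861} = \frac{38672}{461861} + \frac{7 \sqrt{274023966}}{66670092}$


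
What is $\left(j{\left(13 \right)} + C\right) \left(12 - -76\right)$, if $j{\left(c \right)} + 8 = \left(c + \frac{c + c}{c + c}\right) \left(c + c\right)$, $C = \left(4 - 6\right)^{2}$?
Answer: $31680$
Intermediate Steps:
$C = 4$ ($C = \left(-2\right)^{2} = 4$)
$j{\left(c \right)} = -8 + 2 c \left(1 + c\right)$ ($j{\left(c \right)} = -8 + \left(c + \frac{c + c}{c + c}\right) \left(c + c\right) = -8 + \left(c + \frac{2 c}{2 c}\right) 2 c = -8 + \left(c + 2 c \frac{1}{2 c}\right) 2 c = -8 + \left(c + 1\right) 2 c = -8 + \left(1 + c\right) 2 c = -8 + 2 c \left(1 + c\right)$)
$\left(j{\left(13 \right)} + C\right) \left(12 - -76\right) = \left(\left(-8 + 2 \cdot 13 + 2 \cdot 13^{2}\right) + 4\right) \left(12 - -76\right) = \left(\left(-8 + 26 + 2 \cdot 169\right) + 4\right) \left(12 + 76\right) = \left(\left(-8 + 26 + 338\right) + 4\right) 88 = \left(356 + 4\right) 88 = 360 \cdot 88 = 31680$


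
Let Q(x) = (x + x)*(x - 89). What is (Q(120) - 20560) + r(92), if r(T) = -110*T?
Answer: -23240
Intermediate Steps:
Q(x) = 2*x*(-89 + x) (Q(x) = (2*x)*(-89 + x) = 2*x*(-89 + x))
(Q(120) - 20560) + r(92) = (2*120*(-89 + 120) - 20560) - 110*92 = (2*120*31 - 20560) - 10120 = (7440 - 20560) - 10120 = -13120 - 10120 = -23240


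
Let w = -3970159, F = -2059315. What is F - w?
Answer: 1910844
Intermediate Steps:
F - w = -2059315 - 1*(-3970159) = -2059315 + 3970159 = 1910844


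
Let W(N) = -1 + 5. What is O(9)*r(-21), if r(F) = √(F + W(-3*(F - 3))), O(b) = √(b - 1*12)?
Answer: -√51 ≈ -7.1414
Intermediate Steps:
W(N) = 4
O(b) = √(-12 + b) (O(b) = √(b - 12) = √(-12 + b))
r(F) = √(4 + F) (r(F) = √(F + 4) = √(4 + F))
O(9)*r(-21) = √(-12 + 9)*√(4 - 21) = √(-3)*√(-17) = (I*√3)*(I*√17) = -√51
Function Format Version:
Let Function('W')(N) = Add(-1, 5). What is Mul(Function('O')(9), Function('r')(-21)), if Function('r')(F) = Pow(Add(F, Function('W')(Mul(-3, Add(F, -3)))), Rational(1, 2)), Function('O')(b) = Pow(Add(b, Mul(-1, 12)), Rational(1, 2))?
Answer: Mul(-1, Pow(51, Rational(1, 2))) ≈ -7.1414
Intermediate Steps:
Function('W')(N) = 4
Function('O')(b) = Pow(Add(-12, b), Rational(1, 2)) (Function('O')(b) = Pow(Add(b, -12), Rational(1, 2)) = Pow(Add(-12, b), Rational(1, 2)))
Function('r')(F) = Pow(Add(4, F), Rational(1, 2)) (Function('r')(F) = Pow(Add(F, 4), Rational(1, 2)) = Pow(Add(4, F), Rational(1, 2)))
Mul(Function('O')(9), Function('r')(-21)) = Mul(Pow(Add(-12, 9), Rational(1, 2)), Pow(Add(4, -21), Rational(1, 2))) = Mul(Pow(-3, Rational(1, 2)), Pow(-17, Rational(1, 2))) = Mul(Mul(I, Pow(3, Rational(1, 2))), Mul(I, Pow(17, Rational(1, 2)))) = Mul(-1, Pow(51, Rational(1, 2)))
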